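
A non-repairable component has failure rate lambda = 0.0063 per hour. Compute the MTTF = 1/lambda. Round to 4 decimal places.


lambda = 0.0063
MTTF = 1 / 0.0063
MTTF = 158.7302

158.7302


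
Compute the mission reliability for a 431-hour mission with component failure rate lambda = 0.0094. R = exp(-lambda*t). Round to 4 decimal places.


lambda = 0.0094
mission_time = 431
lambda * t = 0.0094 * 431 = 4.0514
R = exp(-4.0514)
R = 0.0174

0.0174


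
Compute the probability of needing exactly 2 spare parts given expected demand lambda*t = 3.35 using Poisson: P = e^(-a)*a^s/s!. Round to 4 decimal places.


a = 3.35, s = 2
e^(-a) = e^(-3.35) = 0.0351
a^s = 3.35^2 = 11.2225
s! = 2
P = 0.0351 * 11.2225 / 2
P = 0.1969

0.1969


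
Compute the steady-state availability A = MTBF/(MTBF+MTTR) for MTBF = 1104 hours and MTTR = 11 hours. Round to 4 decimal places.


MTBF = 1104
MTTR = 11
MTBF + MTTR = 1115
A = 1104 / 1115
A = 0.9901

0.9901


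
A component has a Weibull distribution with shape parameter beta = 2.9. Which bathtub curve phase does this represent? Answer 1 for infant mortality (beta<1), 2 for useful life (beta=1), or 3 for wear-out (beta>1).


beta = 2.9
Compare beta to 1:
beta < 1 => infant mortality (phase 1)
beta = 1 => useful life (phase 2)
beta > 1 => wear-out (phase 3)
Since beta = 2.9, this is wear-out (increasing failure rate)
Phase = 3

3


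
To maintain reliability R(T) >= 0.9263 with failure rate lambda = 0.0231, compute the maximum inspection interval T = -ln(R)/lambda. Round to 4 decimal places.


R_target = 0.9263
lambda = 0.0231
-ln(0.9263) = 0.0766
T = 0.0766 / 0.0231
T = 3.3142

3.3142


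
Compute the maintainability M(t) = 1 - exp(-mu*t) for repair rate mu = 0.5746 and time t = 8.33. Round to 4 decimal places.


mu = 0.5746, t = 8.33
mu * t = 0.5746 * 8.33 = 4.7864
exp(-4.7864) = 0.0083
M(t) = 1 - 0.0083
M(t) = 0.9917

0.9917


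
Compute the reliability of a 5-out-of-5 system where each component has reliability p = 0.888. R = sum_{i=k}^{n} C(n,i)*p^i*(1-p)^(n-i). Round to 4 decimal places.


k = 5, n = 5, p = 0.888
i=5: C(5,5)=1 * 0.888^5 * 0.112^0 = 0.5522
R = sum of terms = 0.5522

0.5522


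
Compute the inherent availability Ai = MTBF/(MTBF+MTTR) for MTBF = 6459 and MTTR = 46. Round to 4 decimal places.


MTBF = 6459
MTTR = 46
MTBF + MTTR = 6505
Ai = 6459 / 6505
Ai = 0.9929

0.9929


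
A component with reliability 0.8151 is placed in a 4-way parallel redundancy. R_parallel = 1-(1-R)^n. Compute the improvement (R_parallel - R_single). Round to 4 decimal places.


R_single = 0.8151, n = 4
1 - R_single = 0.1849
(1 - R_single)^n = 0.1849^4 = 0.0012
R_parallel = 1 - 0.0012 = 0.9988
Improvement = 0.9988 - 0.8151
Improvement = 0.1837

0.1837


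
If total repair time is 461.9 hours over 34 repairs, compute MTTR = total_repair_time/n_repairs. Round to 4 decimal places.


total_repair_time = 461.9
n_repairs = 34
MTTR = 461.9 / 34
MTTR = 13.5853

13.5853


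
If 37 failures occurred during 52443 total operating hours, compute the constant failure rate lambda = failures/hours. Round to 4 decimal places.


failures = 37
total_hours = 52443
lambda = 37 / 52443
lambda = 0.0007

0.0007


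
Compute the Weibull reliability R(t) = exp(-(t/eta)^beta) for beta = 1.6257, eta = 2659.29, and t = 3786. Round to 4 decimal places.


beta = 1.6257, eta = 2659.29, t = 3786
t/eta = 3786 / 2659.29 = 1.4237
(t/eta)^beta = 1.4237^1.6257 = 1.7759
R(t) = exp(-1.7759)
R(t) = 0.1693

0.1693


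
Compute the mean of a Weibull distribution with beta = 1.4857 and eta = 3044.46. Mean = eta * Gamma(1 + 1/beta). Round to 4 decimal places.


beta = 1.4857, eta = 3044.46
1/beta = 0.6731
1 + 1/beta = 1.6731
Gamma(1.6731) = 0.9038
Mean = 3044.46 * 0.9038
Mean = 2751.6254

2751.6254


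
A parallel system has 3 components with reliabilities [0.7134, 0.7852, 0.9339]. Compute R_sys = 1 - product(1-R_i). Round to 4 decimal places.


Components: [0.7134, 0.7852, 0.9339]
(1 - 0.7134) = 0.2866, running product = 0.2866
(1 - 0.7852) = 0.2148, running product = 0.0616
(1 - 0.9339) = 0.0661, running product = 0.0041
Product of (1-R_i) = 0.0041
R_sys = 1 - 0.0041 = 0.9959

0.9959


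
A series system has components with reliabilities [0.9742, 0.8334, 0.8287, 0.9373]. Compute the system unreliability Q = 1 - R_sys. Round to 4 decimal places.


Components: [0.9742, 0.8334, 0.8287, 0.9373]
After component 1: product = 0.9742
After component 2: product = 0.8119
After component 3: product = 0.6728
After component 4: product = 0.6306
R_sys = 0.6306
Q = 1 - 0.6306 = 0.3694

0.3694


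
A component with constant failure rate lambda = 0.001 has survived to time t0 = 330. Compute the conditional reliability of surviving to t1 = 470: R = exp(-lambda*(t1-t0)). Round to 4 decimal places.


lambda = 0.001
t0 = 330, t1 = 470
t1 - t0 = 140
lambda * (t1-t0) = 0.001 * 140 = 0.14
R = exp(-0.14)
R = 0.8694

0.8694


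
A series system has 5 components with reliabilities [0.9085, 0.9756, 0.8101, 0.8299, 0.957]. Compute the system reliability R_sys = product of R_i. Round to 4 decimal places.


Components: [0.9085, 0.9756, 0.8101, 0.8299, 0.957]
After component 1 (R=0.9085): product = 0.9085
After component 2 (R=0.9756): product = 0.8863
After component 3 (R=0.8101): product = 0.718
After component 4 (R=0.8299): product = 0.5959
After component 5 (R=0.957): product = 0.5703
R_sys = 0.5703

0.5703


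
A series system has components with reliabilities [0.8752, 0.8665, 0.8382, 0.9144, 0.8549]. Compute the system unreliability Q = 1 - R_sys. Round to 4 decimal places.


Components: [0.8752, 0.8665, 0.8382, 0.9144, 0.8549]
After component 1: product = 0.8752
After component 2: product = 0.7584
After component 3: product = 0.6357
After component 4: product = 0.5812
After component 5: product = 0.4969
R_sys = 0.4969
Q = 1 - 0.4969 = 0.5031

0.5031


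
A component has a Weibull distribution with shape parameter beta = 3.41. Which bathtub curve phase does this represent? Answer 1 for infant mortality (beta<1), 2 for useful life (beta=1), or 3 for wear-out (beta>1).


beta = 3.41
Compare beta to 1:
beta < 1 => infant mortality (phase 1)
beta = 1 => useful life (phase 2)
beta > 1 => wear-out (phase 3)
Since beta = 3.41, this is wear-out (increasing failure rate)
Phase = 3

3


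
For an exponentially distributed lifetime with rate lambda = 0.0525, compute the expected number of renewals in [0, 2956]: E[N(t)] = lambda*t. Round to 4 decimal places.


lambda = 0.0525
t = 2956
E[N(t)] = lambda * t
E[N(t)] = 0.0525 * 2956
E[N(t)] = 155.19

155.19


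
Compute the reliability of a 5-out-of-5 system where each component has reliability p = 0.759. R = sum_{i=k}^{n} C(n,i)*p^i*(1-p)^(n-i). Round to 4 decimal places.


k = 5, n = 5, p = 0.759
i=5: C(5,5)=1 * 0.759^5 * 0.241^0 = 0.2519
R = sum of terms = 0.2519

0.2519


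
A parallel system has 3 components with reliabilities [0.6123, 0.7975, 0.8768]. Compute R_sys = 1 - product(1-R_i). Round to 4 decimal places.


Components: [0.6123, 0.7975, 0.8768]
(1 - 0.6123) = 0.3877, running product = 0.3877
(1 - 0.7975) = 0.2025, running product = 0.0785
(1 - 0.8768) = 0.1232, running product = 0.0097
Product of (1-R_i) = 0.0097
R_sys = 1 - 0.0097 = 0.9903

0.9903


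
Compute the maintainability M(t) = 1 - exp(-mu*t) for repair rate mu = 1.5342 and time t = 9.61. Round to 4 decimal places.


mu = 1.5342, t = 9.61
mu * t = 1.5342 * 9.61 = 14.7437
exp(-14.7437) = 0.0
M(t) = 1 - 0.0
M(t) = 1.0

1.0


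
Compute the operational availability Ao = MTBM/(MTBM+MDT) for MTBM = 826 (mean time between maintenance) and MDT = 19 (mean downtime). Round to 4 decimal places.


MTBM = 826
MDT = 19
MTBM + MDT = 845
Ao = 826 / 845
Ao = 0.9775

0.9775


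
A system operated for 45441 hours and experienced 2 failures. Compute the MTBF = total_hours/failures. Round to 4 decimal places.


total_hours = 45441
failures = 2
MTBF = 45441 / 2
MTBF = 22720.5

22720.5


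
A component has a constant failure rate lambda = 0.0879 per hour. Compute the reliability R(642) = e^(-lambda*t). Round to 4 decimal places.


lambda = 0.0879
t = 642
lambda * t = 56.4318
R(t) = e^(-56.4318)
R(t) = 0.0

0.0


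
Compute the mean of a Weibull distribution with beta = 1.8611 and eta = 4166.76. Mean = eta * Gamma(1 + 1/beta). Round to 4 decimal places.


beta = 1.8611, eta = 4166.76
1/beta = 0.5373
1 + 1/beta = 1.5373
Gamma(1.5373) = 0.888
Mean = 4166.76 * 0.888
Mean = 3700.108

3700.108


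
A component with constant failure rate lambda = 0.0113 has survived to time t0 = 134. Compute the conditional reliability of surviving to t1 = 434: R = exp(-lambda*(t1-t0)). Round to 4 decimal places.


lambda = 0.0113
t0 = 134, t1 = 434
t1 - t0 = 300
lambda * (t1-t0) = 0.0113 * 300 = 3.39
R = exp(-3.39)
R = 0.0337

0.0337


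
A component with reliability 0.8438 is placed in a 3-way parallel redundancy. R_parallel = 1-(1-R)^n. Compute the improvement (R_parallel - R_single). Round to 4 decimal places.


R_single = 0.8438, n = 3
1 - R_single = 0.1562
(1 - R_single)^n = 0.1562^3 = 0.0038
R_parallel = 1 - 0.0038 = 0.9962
Improvement = 0.9962 - 0.8438
Improvement = 0.1524

0.1524


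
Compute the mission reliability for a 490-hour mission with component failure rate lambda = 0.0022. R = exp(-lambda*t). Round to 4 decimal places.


lambda = 0.0022
mission_time = 490
lambda * t = 0.0022 * 490 = 1.078
R = exp(-1.078)
R = 0.3403

0.3403


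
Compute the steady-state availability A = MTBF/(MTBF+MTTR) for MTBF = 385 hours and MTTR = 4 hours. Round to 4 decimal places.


MTBF = 385
MTTR = 4
MTBF + MTTR = 389
A = 385 / 389
A = 0.9897

0.9897


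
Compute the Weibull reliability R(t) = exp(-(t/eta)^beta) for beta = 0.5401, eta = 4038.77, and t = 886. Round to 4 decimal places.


beta = 0.5401, eta = 4038.77, t = 886
t/eta = 886 / 4038.77 = 0.2194
(t/eta)^beta = 0.2194^0.5401 = 0.4407
R(t) = exp(-0.4407)
R(t) = 0.6436

0.6436


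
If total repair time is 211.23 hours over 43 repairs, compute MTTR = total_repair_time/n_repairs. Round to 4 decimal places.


total_repair_time = 211.23
n_repairs = 43
MTTR = 211.23 / 43
MTTR = 4.9123

4.9123


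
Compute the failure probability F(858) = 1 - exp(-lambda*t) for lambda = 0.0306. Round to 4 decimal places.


lambda = 0.0306, t = 858
lambda * t = 26.2548
exp(-26.2548) = 0.0
F(t) = 1 - 0.0
F(t) = 1.0

1.0


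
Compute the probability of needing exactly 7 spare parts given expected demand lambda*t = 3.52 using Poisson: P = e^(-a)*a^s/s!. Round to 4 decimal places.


a = 3.52, s = 7
e^(-a) = e^(-3.52) = 0.0296
a^s = 3.52^7 = 6695.741
s! = 5040
P = 0.0296 * 6695.741 / 5040
P = 0.0393

0.0393


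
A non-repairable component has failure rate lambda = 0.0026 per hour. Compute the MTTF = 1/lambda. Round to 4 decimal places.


lambda = 0.0026
MTTF = 1 / 0.0026
MTTF = 384.6154

384.6154


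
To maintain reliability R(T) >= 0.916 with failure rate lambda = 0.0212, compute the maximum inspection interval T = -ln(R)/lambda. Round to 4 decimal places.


R_target = 0.916
lambda = 0.0212
-ln(0.916) = 0.0877
T = 0.0877 / 0.0212
T = 4.1386

4.1386


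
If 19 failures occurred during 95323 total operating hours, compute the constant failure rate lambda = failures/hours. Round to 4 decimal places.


failures = 19
total_hours = 95323
lambda = 19 / 95323
lambda = 0.0002

0.0002


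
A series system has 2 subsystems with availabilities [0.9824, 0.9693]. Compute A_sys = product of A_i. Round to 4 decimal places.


Subsystems: [0.9824, 0.9693]
After subsystem 1 (A=0.9824): product = 0.9824
After subsystem 2 (A=0.9693): product = 0.9522
A_sys = 0.9522

0.9522


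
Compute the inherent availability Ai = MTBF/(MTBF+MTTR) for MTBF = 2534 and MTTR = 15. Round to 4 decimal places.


MTBF = 2534
MTTR = 15
MTBF + MTTR = 2549
Ai = 2534 / 2549
Ai = 0.9941

0.9941


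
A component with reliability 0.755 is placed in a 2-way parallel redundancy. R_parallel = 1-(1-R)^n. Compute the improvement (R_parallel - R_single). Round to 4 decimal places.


R_single = 0.755, n = 2
1 - R_single = 0.245
(1 - R_single)^n = 0.245^2 = 0.06
R_parallel = 1 - 0.06 = 0.94
Improvement = 0.94 - 0.755
Improvement = 0.185

0.185


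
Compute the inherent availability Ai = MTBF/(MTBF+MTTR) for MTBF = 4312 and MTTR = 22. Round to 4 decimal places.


MTBF = 4312
MTTR = 22
MTBF + MTTR = 4334
Ai = 4312 / 4334
Ai = 0.9949

0.9949


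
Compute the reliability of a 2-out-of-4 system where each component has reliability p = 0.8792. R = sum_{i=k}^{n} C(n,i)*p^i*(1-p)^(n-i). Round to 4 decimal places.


k = 2, n = 4, p = 0.8792
i=2: C(4,2)=6 * 0.8792^2 * 0.1208^2 = 0.0677
i=3: C(4,3)=4 * 0.8792^3 * 0.1208^1 = 0.3284
i=4: C(4,4)=1 * 0.8792^4 * 0.1208^0 = 0.5975
R = sum of terms = 0.9936

0.9936


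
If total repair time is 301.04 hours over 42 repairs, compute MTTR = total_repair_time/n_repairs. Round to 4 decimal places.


total_repair_time = 301.04
n_repairs = 42
MTTR = 301.04 / 42
MTTR = 7.1676

7.1676


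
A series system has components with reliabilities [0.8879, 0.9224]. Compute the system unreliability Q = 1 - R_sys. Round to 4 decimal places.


Components: [0.8879, 0.9224]
After component 1: product = 0.8879
After component 2: product = 0.819
R_sys = 0.819
Q = 1 - 0.819 = 0.181

0.181


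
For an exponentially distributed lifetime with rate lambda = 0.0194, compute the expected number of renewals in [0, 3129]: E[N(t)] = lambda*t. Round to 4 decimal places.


lambda = 0.0194
t = 3129
E[N(t)] = lambda * t
E[N(t)] = 0.0194 * 3129
E[N(t)] = 60.7026

60.7026


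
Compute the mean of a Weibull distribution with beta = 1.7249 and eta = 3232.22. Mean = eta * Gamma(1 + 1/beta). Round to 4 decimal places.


beta = 1.7249, eta = 3232.22
1/beta = 0.5797
1 + 1/beta = 1.5797
Gamma(1.5797) = 0.8914
Mean = 3232.22 * 0.8914
Mean = 2881.1839

2881.1839


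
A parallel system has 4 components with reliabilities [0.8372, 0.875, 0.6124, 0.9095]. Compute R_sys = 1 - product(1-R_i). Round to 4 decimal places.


Components: [0.8372, 0.875, 0.6124, 0.9095]
(1 - 0.8372) = 0.1628, running product = 0.1628
(1 - 0.875) = 0.125, running product = 0.0203
(1 - 0.6124) = 0.3876, running product = 0.0079
(1 - 0.9095) = 0.0905, running product = 0.0007
Product of (1-R_i) = 0.0007
R_sys = 1 - 0.0007 = 0.9993

0.9993


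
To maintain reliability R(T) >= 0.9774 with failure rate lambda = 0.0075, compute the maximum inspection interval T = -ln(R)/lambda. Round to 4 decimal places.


R_target = 0.9774
lambda = 0.0075
-ln(0.9774) = 0.0229
T = 0.0229 / 0.0075
T = 3.0479

3.0479


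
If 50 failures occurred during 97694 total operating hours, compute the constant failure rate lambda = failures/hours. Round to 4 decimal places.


failures = 50
total_hours = 97694
lambda = 50 / 97694
lambda = 0.0005

0.0005


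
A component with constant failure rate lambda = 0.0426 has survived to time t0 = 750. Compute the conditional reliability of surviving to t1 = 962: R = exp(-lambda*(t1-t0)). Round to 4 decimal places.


lambda = 0.0426
t0 = 750, t1 = 962
t1 - t0 = 212
lambda * (t1-t0) = 0.0426 * 212 = 9.0312
R = exp(-9.0312)
R = 0.0001

0.0001


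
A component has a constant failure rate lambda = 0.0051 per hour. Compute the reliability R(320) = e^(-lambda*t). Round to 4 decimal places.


lambda = 0.0051
t = 320
lambda * t = 1.632
R(t) = e^(-1.632)
R(t) = 0.1955

0.1955


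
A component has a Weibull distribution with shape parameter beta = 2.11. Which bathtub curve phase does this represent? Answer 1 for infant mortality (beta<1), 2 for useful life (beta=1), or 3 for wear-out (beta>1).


beta = 2.11
Compare beta to 1:
beta < 1 => infant mortality (phase 1)
beta = 1 => useful life (phase 2)
beta > 1 => wear-out (phase 3)
Since beta = 2.11, this is wear-out (increasing failure rate)
Phase = 3

3


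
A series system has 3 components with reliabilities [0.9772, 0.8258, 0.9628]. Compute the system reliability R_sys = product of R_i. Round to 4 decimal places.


Components: [0.9772, 0.8258, 0.9628]
After component 1 (R=0.9772): product = 0.9772
After component 2 (R=0.8258): product = 0.807
After component 3 (R=0.9628): product = 0.777
R_sys = 0.777

0.777


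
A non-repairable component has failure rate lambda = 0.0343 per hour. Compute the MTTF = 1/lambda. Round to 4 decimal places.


lambda = 0.0343
MTTF = 1 / 0.0343
MTTF = 29.1545

29.1545


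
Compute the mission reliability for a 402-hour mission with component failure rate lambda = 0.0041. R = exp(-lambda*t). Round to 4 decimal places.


lambda = 0.0041
mission_time = 402
lambda * t = 0.0041 * 402 = 1.6482
R = exp(-1.6482)
R = 0.1924

0.1924


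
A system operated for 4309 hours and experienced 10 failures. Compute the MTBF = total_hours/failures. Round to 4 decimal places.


total_hours = 4309
failures = 10
MTBF = 4309 / 10
MTBF = 430.9

430.9


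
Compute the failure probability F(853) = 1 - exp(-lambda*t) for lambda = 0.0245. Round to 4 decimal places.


lambda = 0.0245, t = 853
lambda * t = 20.8985
exp(-20.8985) = 0.0
F(t) = 1 - 0.0
F(t) = 1.0

1.0


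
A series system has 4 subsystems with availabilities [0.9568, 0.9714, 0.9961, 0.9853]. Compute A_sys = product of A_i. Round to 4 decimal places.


Subsystems: [0.9568, 0.9714, 0.9961, 0.9853]
After subsystem 1 (A=0.9568): product = 0.9568
After subsystem 2 (A=0.9714): product = 0.9294
After subsystem 3 (A=0.9961): product = 0.9258
After subsystem 4 (A=0.9853): product = 0.9122
A_sys = 0.9122

0.9122


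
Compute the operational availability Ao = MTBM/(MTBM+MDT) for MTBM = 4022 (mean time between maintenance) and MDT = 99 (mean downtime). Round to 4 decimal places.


MTBM = 4022
MDT = 99
MTBM + MDT = 4121
Ao = 4022 / 4121
Ao = 0.976

0.976


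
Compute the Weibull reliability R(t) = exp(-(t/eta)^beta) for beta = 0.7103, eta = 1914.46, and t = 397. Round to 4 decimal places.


beta = 0.7103, eta = 1914.46, t = 397
t/eta = 397 / 1914.46 = 0.2074
(t/eta)^beta = 0.2074^0.7103 = 0.3271
R(t) = exp(-0.3271)
R(t) = 0.721

0.721


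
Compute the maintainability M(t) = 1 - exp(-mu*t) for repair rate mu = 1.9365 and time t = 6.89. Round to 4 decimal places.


mu = 1.9365, t = 6.89
mu * t = 1.9365 * 6.89 = 13.3425
exp(-13.3425) = 0.0
M(t) = 1 - 0.0
M(t) = 1.0

1.0


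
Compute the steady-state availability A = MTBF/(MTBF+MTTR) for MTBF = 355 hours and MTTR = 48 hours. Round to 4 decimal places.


MTBF = 355
MTTR = 48
MTBF + MTTR = 403
A = 355 / 403
A = 0.8809

0.8809


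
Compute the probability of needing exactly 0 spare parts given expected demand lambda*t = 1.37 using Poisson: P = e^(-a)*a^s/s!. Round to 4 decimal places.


a = 1.37, s = 0
e^(-a) = e^(-1.37) = 0.2541
a^s = 1.37^0 = 1.0
s! = 1
P = 0.2541 * 1.0 / 1
P = 0.2541

0.2541


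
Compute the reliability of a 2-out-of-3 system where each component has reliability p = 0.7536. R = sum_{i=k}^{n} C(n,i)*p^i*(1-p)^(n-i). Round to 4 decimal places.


k = 2, n = 3, p = 0.7536
i=2: C(3,2)=3 * 0.7536^2 * 0.2464^1 = 0.4198
i=3: C(3,3)=1 * 0.7536^3 * 0.2464^0 = 0.428
R = sum of terms = 0.8478

0.8478


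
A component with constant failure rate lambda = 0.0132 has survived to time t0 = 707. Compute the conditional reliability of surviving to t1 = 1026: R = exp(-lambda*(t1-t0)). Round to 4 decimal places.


lambda = 0.0132
t0 = 707, t1 = 1026
t1 - t0 = 319
lambda * (t1-t0) = 0.0132 * 319 = 4.2108
R = exp(-4.2108)
R = 0.0148

0.0148


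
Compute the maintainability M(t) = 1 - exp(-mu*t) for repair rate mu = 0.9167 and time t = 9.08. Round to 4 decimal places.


mu = 0.9167, t = 9.08
mu * t = 0.9167 * 9.08 = 8.3236
exp(-8.3236) = 0.0002
M(t) = 1 - 0.0002
M(t) = 0.9998

0.9998


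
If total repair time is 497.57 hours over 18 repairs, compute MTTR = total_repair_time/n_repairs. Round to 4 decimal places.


total_repair_time = 497.57
n_repairs = 18
MTTR = 497.57 / 18
MTTR = 27.6428

27.6428


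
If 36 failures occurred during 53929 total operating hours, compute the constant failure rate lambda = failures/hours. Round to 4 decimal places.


failures = 36
total_hours = 53929
lambda = 36 / 53929
lambda = 0.0007

0.0007


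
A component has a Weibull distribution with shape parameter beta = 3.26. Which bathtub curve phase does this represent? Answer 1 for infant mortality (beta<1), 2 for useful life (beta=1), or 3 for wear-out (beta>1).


beta = 3.26
Compare beta to 1:
beta < 1 => infant mortality (phase 1)
beta = 1 => useful life (phase 2)
beta > 1 => wear-out (phase 3)
Since beta = 3.26, this is wear-out (increasing failure rate)
Phase = 3

3


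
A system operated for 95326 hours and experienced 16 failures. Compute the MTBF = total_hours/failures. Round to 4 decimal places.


total_hours = 95326
failures = 16
MTBF = 95326 / 16
MTBF = 5957.875

5957.875


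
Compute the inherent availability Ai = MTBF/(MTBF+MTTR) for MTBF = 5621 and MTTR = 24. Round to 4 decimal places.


MTBF = 5621
MTTR = 24
MTBF + MTTR = 5645
Ai = 5621 / 5645
Ai = 0.9957

0.9957


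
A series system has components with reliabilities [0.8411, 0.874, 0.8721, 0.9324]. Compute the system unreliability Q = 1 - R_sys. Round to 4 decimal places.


Components: [0.8411, 0.874, 0.8721, 0.9324]
After component 1: product = 0.8411
After component 2: product = 0.7351
After component 3: product = 0.6411
After component 4: product = 0.5978
R_sys = 0.5978
Q = 1 - 0.5978 = 0.4022

0.4022


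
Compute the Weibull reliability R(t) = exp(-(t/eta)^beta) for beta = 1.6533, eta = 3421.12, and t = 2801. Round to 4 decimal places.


beta = 1.6533, eta = 3421.12, t = 2801
t/eta = 2801 / 3421.12 = 0.8187
(t/eta)^beta = 0.8187^1.6533 = 0.7185
R(t) = exp(-0.7185)
R(t) = 0.4875

0.4875


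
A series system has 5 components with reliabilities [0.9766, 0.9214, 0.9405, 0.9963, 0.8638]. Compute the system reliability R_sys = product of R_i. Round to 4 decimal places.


Components: [0.9766, 0.9214, 0.9405, 0.9963, 0.8638]
After component 1 (R=0.9766): product = 0.9766
After component 2 (R=0.9214): product = 0.8998
After component 3 (R=0.9405): product = 0.8463
After component 4 (R=0.9963): product = 0.8432
After component 5 (R=0.8638): product = 0.7283
R_sys = 0.7283

0.7283


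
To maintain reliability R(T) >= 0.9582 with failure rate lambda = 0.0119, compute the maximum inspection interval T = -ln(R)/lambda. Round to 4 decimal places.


R_target = 0.9582
lambda = 0.0119
-ln(0.9582) = 0.0427
T = 0.0427 / 0.0119
T = 3.5881

3.5881


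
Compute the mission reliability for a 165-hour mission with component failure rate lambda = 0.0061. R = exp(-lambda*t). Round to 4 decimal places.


lambda = 0.0061
mission_time = 165
lambda * t = 0.0061 * 165 = 1.0065
R = exp(-1.0065)
R = 0.3655

0.3655


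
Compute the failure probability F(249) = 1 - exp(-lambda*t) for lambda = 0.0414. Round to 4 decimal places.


lambda = 0.0414, t = 249
lambda * t = 10.3086
exp(-10.3086) = 0.0
F(t) = 1 - 0.0
F(t) = 1.0

1.0


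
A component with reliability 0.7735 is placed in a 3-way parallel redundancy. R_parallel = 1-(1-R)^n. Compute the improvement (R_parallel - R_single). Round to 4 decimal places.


R_single = 0.7735, n = 3
1 - R_single = 0.2265
(1 - R_single)^n = 0.2265^3 = 0.0116
R_parallel = 1 - 0.0116 = 0.9884
Improvement = 0.9884 - 0.7735
Improvement = 0.2149

0.2149


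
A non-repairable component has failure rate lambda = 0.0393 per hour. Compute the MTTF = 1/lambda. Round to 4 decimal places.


lambda = 0.0393
MTTF = 1 / 0.0393
MTTF = 25.4453

25.4453


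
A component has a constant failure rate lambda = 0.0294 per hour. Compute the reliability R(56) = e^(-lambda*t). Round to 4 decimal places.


lambda = 0.0294
t = 56
lambda * t = 1.6464
R(t) = e^(-1.6464)
R(t) = 0.1927

0.1927


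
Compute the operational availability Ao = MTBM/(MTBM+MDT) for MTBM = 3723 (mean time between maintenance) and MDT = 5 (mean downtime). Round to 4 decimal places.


MTBM = 3723
MDT = 5
MTBM + MDT = 3728
Ao = 3723 / 3728
Ao = 0.9987

0.9987


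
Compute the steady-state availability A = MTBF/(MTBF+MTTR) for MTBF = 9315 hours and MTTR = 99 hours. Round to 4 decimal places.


MTBF = 9315
MTTR = 99
MTBF + MTTR = 9414
A = 9315 / 9414
A = 0.9895

0.9895


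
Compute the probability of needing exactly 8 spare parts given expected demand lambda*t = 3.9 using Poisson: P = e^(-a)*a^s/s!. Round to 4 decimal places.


a = 3.9, s = 8
e^(-a) = e^(-3.9) = 0.0202
a^s = 3.9^8 = 53520.0926
s! = 40320
P = 0.0202 * 53520.0926 / 40320
P = 0.0269

0.0269


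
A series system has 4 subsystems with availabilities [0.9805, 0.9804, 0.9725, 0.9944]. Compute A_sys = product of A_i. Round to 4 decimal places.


Subsystems: [0.9805, 0.9804, 0.9725, 0.9944]
After subsystem 1 (A=0.9805): product = 0.9805
After subsystem 2 (A=0.9804): product = 0.9613
After subsystem 3 (A=0.9725): product = 0.9348
After subsystem 4 (A=0.9944): product = 0.9296
A_sys = 0.9296

0.9296


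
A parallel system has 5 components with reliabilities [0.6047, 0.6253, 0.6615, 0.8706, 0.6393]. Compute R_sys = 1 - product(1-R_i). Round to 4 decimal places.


Components: [0.6047, 0.6253, 0.6615, 0.8706, 0.6393]
(1 - 0.6047) = 0.3953, running product = 0.3953
(1 - 0.6253) = 0.3747, running product = 0.1481
(1 - 0.6615) = 0.3385, running product = 0.0501
(1 - 0.8706) = 0.1294, running product = 0.0065
(1 - 0.6393) = 0.3607, running product = 0.0023
Product of (1-R_i) = 0.0023
R_sys = 1 - 0.0023 = 0.9977

0.9977


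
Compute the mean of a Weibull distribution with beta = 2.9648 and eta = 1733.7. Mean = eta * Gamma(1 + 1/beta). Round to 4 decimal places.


beta = 2.9648, eta = 1733.7
1/beta = 0.3373
1 + 1/beta = 1.3373
Gamma(1.3373) = 0.8925
Mean = 1733.7 * 0.8925
Mean = 1547.3631

1547.3631


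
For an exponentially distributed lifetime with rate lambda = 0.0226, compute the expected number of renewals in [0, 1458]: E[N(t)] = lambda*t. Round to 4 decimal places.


lambda = 0.0226
t = 1458
E[N(t)] = lambda * t
E[N(t)] = 0.0226 * 1458
E[N(t)] = 32.9508

32.9508


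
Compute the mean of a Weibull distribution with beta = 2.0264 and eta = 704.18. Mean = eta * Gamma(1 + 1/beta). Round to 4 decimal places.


beta = 2.0264, eta = 704.18
1/beta = 0.4935
1 + 1/beta = 1.4935
Gamma(1.4935) = 0.886
Mean = 704.18 * 0.886
Mean = 623.9274

623.9274


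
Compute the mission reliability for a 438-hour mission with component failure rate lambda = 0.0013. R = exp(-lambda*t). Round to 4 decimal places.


lambda = 0.0013
mission_time = 438
lambda * t = 0.0013 * 438 = 0.5694
R = exp(-0.5694)
R = 0.5659

0.5659


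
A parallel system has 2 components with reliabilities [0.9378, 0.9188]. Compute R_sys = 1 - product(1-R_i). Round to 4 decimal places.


Components: [0.9378, 0.9188]
(1 - 0.9378) = 0.0622, running product = 0.0622
(1 - 0.9188) = 0.0812, running product = 0.0051
Product of (1-R_i) = 0.0051
R_sys = 1 - 0.0051 = 0.9949

0.9949


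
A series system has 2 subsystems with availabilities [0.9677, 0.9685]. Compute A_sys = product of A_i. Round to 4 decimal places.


Subsystems: [0.9677, 0.9685]
After subsystem 1 (A=0.9677): product = 0.9677
After subsystem 2 (A=0.9685): product = 0.9372
A_sys = 0.9372

0.9372


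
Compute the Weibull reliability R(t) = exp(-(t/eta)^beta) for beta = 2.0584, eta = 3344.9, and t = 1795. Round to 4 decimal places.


beta = 2.0584, eta = 3344.9, t = 1795
t/eta = 1795 / 3344.9 = 0.5366
(t/eta)^beta = 0.5366^2.0584 = 0.2777
R(t) = exp(-0.2777)
R(t) = 0.7575

0.7575


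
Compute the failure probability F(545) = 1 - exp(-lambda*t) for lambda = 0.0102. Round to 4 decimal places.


lambda = 0.0102, t = 545
lambda * t = 5.559
exp(-5.559) = 0.0039
F(t) = 1 - 0.0039
F(t) = 0.9961

0.9961


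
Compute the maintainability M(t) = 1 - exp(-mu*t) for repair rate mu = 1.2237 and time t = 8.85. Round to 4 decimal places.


mu = 1.2237, t = 8.85
mu * t = 1.2237 * 8.85 = 10.8297
exp(-10.8297) = 0.0
M(t) = 1 - 0.0
M(t) = 1.0

1.0


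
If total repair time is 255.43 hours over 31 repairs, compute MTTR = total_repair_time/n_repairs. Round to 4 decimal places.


total_repair_time = 255.43
n_repairs = 31
MTTR = 255.43 / 31
MTTR = 8.2397

8.2397


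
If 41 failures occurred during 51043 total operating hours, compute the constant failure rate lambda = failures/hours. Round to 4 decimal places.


failures = 41
total_hours = 51043
lambda = 41 / 51043
lambda = 0.0008

0.0008


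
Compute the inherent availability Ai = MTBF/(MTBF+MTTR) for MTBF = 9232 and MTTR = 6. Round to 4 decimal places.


MTBF = 9232
MTTR = 6
MTBF + MTTR = 9238
Ai = 9232 / 9238
Ai = 0.9994

0.9994


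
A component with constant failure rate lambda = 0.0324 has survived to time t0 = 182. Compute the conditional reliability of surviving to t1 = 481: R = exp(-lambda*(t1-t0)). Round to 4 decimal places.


lambda = 0.0324
t0 = 182, t1 = 481
t1 - t0 = 299
lambda * (t1-t0) = 0.0324 * 299 = 9.6876
R = exp(-9.6876)
R = 0.0001

0.0001


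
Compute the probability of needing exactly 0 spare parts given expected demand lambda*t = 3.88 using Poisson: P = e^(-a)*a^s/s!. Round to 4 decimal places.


a = 3.88, s = 0
e^(-a) = e^(-3.88) = 0.0207
a^s = 3.88^0 = 1.0
s! = 1
P = 0.0207 * 1.0 / 1
P = 0.0207

0.0207


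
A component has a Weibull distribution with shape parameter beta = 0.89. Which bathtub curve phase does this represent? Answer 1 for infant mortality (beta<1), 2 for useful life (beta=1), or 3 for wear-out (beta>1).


beta = 0.89
Compare beta to 1:
beta < 1 => infant mortality (phase 1)
beta = 1 => useful life (phase 2)
beta > 1 => wear-out (phase 3)
Since beta = 0.89, this is infant mortality (decreasing failure rate)
Phase = 1

1


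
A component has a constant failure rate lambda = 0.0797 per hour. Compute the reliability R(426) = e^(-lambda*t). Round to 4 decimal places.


lambda = 0.0797
t = 426
lambda * t = 33.9522
R(t) = e^(-33.9522)
R(t) = 0.0

0.0


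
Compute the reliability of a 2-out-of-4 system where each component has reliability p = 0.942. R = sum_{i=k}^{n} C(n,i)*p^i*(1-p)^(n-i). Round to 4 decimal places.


k = 2, n = 4, p = 0.942
i=2: C(4,2)=6 * 0.942^2 * 0.058^2 = 0.0179
i=3: C(4,3)=4 * 0.942^3 * 0.058^1 = 0.1939
i=4: C(4,4)=1 * 0.942^4 * 0.058^0 = 0.7874
R = sum of terms = 0.9993

0.9993


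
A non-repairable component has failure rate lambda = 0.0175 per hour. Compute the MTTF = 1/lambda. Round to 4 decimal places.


lambda = 0.0175
MTTF = 1 / 0.0175
MTTF = 57.1429

57.1429


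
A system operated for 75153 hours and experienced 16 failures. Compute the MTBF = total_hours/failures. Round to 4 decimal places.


total_hours = 75153
failures = 16
MTBF = 75153 / 16
MTBF = 4697.0625

4697.0625


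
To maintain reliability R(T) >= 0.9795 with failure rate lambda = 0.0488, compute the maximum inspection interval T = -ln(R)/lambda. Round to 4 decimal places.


R_target = 0.9795
lambda = 0.0488
-ln(0.9795) = 0.0207
T = 0.0207 / 0.0488
T = 0.4244

0.4244


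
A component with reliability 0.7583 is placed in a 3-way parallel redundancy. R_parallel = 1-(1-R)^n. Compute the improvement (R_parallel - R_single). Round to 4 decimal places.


R_single = 0.7583, n = 3
1 - R_single = 0.2417
(1 - R_single)^n = 0.2417^3 = 0.0141
R_parallel = 1 - 0.0141 = 0.9859
Improvement = 0.9859 - 0.7583
Improvement = 0.2276

0.2276


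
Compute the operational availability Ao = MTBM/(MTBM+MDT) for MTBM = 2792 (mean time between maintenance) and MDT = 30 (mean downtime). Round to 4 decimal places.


MTBM = 2792
MDT = 30
MTBM + MDT = 2822
Ao = 2792 / 2822
Ao = 0.9894

0.9894


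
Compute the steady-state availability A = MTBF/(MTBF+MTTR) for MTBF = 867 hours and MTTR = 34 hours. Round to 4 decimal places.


MTBF = 867
MTTR = 34
MTBF + MTTR = 901
A = 867 / 901
A = 0.9623

0.9623


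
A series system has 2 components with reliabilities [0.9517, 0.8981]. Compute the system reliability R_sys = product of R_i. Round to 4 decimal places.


Components: [0.9517, 0.8981]
After component 1 (R=0.9517): product = 0.9517
After component 2 (R=0.8981): product = 0.8547
R_sys = 0.8547

0.8547


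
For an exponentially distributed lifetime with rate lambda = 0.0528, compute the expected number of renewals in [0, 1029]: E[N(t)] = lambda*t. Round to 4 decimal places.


lambda = 0.0528
t = 1029
E[N(t)] = lambda * t
E[N(t)] = 0.0528 * 1029
E[N(t)] = 54.3312

54.3312


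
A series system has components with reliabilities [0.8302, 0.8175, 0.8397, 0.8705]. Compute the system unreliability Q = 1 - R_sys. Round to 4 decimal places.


Components: [0.8302, 0.8175, 0.8397, 0.8705]
After component 1: product = 0.8302
After component 2: product = 0.6787
After component 3: product = 0.5699
After component 4: product = 0.4961
R_sys = 0.4961
Q = 1 - 0.4961 = 0.5039

0.5039


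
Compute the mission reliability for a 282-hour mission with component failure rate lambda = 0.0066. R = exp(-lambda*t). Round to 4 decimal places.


lambda = 0.0066
mission_time = 282
lambda * t = 0.0066 * 282 = 1.8612
R = exp(-1.8612)
R = 0.1555

0.1555


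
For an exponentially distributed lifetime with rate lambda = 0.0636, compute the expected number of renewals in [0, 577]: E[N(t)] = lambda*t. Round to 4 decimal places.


lambda = 0.0636
t = 577
E[N(t)] = lambda * t
E[N(t)] = 0.0636 * 577
E[N(t)] = 36.6972

36.6972


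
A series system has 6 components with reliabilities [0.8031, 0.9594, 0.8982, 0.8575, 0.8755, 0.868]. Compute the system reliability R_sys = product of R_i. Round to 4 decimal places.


Components: [0.8031, 0.9594, 0.8982, 0.8575, 0.8755, 0.868]
After component 1 (R=0.8031): product = 0.8031
After component 2 (R=0.9594): product = 0.7705
After component 3 (R=0.8982): product = 0.6921
After component 4 (R=0.8575): product = 0.5934
After component 5 (R=0.8755): product = 0.5196
After component 6 (R=0.868): product = 0.451
R_sys = 0.451

0.451


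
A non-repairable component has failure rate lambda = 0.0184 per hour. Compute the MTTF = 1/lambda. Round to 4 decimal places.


lambda = 0.0184
MTTF = 1 / 0.0184
MTTF = 54.3478

54.3478


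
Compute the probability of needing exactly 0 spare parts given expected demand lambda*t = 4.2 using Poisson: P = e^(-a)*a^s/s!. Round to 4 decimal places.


a = 4.2, s = 0
e^(-a) = e^(-4.2) = 0.015
a^s = 4.2^0 = 1.0
s! = 1
P = 0.015 * 1.0 / 1
P = 0.015

0.015


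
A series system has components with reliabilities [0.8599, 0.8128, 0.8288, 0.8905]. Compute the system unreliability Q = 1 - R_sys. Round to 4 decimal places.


Components: [0.8599, 0.8128, 0.8288, 0.8905]
After component 1: product = 0.8599
After component 2: product = 0.6989
After component 3: product = 0.5793
After component 4: product = 0.5158
R_sys = 0.5158
Q = 1 - 0.5158 = 0.4842

0.4842


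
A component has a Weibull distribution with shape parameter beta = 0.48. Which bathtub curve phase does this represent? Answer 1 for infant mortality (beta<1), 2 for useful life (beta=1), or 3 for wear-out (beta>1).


beta = 0.48
Compare beta to 1:
beta < 1 => infant mortality (phase 1)
beta = 1 => useful life (phase 2)
beta > 1 => wear-out (phase 3)
Since beta = 0.48, this is infant mortality (decreasing failure rate)
Phase = 1

1


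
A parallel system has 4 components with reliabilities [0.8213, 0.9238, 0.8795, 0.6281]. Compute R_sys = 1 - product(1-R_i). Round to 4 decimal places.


Components: [0.8213, 0.9238, 0.8795, 0.6281]
(1 - 0.8213) = 0.1787, running product = 0.1787
(1 - 0.9238) = 0.0762, running product = 0.0136
(1 - 0.8795) = 0.1205, running product = 0.0016
(1 - 0.6281) = 0.3719, running product = 0.0006
Product of (1-R_i) = 0.0006
R_sys = 1 - 0.0006 = 0.9994

0.9994


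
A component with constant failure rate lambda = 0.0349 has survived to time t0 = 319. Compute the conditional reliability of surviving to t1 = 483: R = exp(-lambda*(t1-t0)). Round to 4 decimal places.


lambda = 0.0349
t0 = 319, t1 = 483
t1 - t0 = 164
lambda * (t1-t0) = 0.0349 * 164 = 5.7236
R = exp(-5.7236)
R = 0.0033

0.0033


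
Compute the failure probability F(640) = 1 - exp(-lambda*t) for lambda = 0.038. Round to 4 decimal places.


lambda = 0.038, t = 640
lambda * t = 24.32
exp(-24.32) = 0.0
F(t) = 1 - 0.0
F(t) = 1.0

1.0


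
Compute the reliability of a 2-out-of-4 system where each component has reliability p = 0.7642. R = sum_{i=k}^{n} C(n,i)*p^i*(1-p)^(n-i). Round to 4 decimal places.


k = 2, n = 4, p = 0.7642
i=2: C(4,2)=6 * 0.7642^2 * 0.2358^2 = 0.1948
i=3: C(4,3)=4 * 0.7642^3 * 0.2358^1 = 0.4209
i=4: C(4,4)=1 * 0.7642^4 * 0.2358^0 = 0.3411
R = sum of terms = 0.9568

0.9568


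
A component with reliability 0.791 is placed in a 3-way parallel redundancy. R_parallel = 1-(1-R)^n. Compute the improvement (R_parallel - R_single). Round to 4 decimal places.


R_single = 0.791, n = 3
1 - R_single = 0.209
(1 - R_single)^n = 0.209^3 = 0.0091
R_parallel = 1 - 0.0091 = 0.9909
Improvement = 0.9909 - 0.791
Improvement = 0.1999

0.1999


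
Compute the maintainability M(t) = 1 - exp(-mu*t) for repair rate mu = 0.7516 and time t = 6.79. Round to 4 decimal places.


mu = 0.7516, t = 6.79
mu * t = 0.7516 * 6.79 = 5.1034
exp(-5.1034) = 0.0061
M(t) = 1 - 0.0061
M(t) = 0.9939

0.9939


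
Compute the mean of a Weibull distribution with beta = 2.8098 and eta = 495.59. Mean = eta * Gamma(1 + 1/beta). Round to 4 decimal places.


beta = 2.8098, eta = 495.59
1/beta = 0.3559
1 + 1/beta = 1.3559
Gamma(1.3559) = 0.8906
Mean = 495.59 * 0.8906
Mean = 441.3574

441.3574


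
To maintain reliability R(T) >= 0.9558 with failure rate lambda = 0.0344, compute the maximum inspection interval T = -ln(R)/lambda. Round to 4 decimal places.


R_target = 0.9558
lambda = 0.0344
-ln(0.9558) = 0.0452
T = 0.0452 / 0.0344
T = 1.3141

1.3141


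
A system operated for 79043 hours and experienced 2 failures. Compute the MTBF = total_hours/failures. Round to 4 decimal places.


total_hours = 79043
failures = 2
MTBF = 79043 / 2
MTBF = 39521.5

39521.5


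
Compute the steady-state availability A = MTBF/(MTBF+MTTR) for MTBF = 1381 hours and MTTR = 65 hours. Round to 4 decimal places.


MTBF = 1381
MTTR = 65
MTBF + MTTR = 1446
A = 1381 / 1446
A = 0.955

0.955


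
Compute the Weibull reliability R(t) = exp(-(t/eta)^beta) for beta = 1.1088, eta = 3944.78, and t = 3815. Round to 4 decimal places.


beta = 1.1088, eta = 3944.78, t = 3815
t/eta = 3815 / 3944.78 = 0.9671
(t/eta)^beta = 0.9671^1.1088 = 0.9636
R(t) = exp(-0.9636)
R(t) = 0.3815

0.3815


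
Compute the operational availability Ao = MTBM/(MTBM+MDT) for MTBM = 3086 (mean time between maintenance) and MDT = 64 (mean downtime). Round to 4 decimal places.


MTBM = 3086
MDT = 64
MTBM + MDT = 3150
Ao = 3086 / 3150
Ao = 0.9797

0.9797


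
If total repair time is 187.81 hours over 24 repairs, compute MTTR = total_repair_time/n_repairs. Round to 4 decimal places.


total_repair_time = 187.81
n_repairs = 24
MTTR = 187.81 / 24
MTTR = 7.8254

7.8254


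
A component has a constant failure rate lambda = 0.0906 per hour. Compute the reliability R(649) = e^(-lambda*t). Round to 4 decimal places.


lambda = 0.0906
t = 649
lambda * t = 58.7994
R(t) = e^(-58.7994)
R(t) = 0.0

0.0


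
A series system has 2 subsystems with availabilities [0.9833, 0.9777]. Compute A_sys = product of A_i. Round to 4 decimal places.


Subsystems: [0.9833, 0.9777]
After subsystem 1 (A=0.9833): product = 0.9833
After subsystem 2 (A=0.9777): product = 0.9614
A_sys = 0.9614

0.9614


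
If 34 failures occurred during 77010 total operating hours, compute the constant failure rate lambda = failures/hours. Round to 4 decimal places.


failures = 34
total_hours = 77010
lambda = 34 / 77010
lambda = 0.0004

0.0004


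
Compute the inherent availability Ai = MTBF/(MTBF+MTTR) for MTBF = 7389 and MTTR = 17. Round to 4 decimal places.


MTBF = 7389
MTTR = 17
MTBF + MTTR = 7406
Ai = 7389 / 7406
Ai = 0.9977

0.9977
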